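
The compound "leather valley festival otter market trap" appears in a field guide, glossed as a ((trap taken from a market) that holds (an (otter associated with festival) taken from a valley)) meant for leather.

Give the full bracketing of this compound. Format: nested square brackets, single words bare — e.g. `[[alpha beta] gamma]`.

[leather [[valley [festival otter]] [market trap]]]

At the top level: head "trap" (specifically "valley festival otter market trap"); modifier "leather".
Within "valley festival otter market trap", the head is "trap" (specifically "market trap") and the modifier is "valley festival otter".
Within "valley festival otter", the head is "otter" (specifically "festival otter") and the modifier is "valley".
Within "festival otter", the head is "otter" and the modifier is "festival".
Within "market trap", the head is "trap" and the modifier is "market".
So the structure is [leather [[valley [festival otter]] [market trap]]].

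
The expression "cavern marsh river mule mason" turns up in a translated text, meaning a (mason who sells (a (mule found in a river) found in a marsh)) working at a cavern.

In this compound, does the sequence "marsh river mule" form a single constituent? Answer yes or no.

yes

The paraphrase groups the words so that "marsh river mule" is one unit: it corresponds to a single parenthesized sub-phrase.
The full structure is [cavern [[marsh [river mule]] mason]], in which [marsh river mule] is a constituent.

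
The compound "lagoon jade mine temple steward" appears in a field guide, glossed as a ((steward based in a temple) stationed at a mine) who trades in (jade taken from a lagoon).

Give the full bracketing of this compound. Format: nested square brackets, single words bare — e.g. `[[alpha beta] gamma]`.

[[lagoon jade] [mine [temple steward]]]

At the top level: head "steward" (specifically "mine temple steward"); modifier "lagoon jade".
Within "lagoon jade", the head is "jade" and the modifier is "lagoon".
Within "mine temple steward", the head is "steward" (specifically "temple steward") and the modifier is "mine".
Within "temple steward", the head is "steward" and the modifier is "temple".
Assembled: [[lagoon jade] [mine [temple steward]]].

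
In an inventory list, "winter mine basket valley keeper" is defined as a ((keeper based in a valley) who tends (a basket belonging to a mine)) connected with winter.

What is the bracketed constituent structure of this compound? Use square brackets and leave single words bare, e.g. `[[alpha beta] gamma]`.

At the top level: head "keeper" (specifically "mine basket valley keeper"); modifier "winter".
Within "mine basket valley keeper", the head is "keeper" (specifically "valley keeper") and the modifier is "mine basket".
Within "mine basket", the head is "basket" and the modifier is "mine".
Within "valley keeper", the head is "keeper" and the modifier is "valley".
Putting it together: [winter [[mine basket] [valley keeper]]].

[winter [[mine basket] [valley keeper]]]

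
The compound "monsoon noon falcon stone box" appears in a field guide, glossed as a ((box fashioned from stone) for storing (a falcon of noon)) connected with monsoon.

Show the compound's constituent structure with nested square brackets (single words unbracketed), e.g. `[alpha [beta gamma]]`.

The outermost head in the paraphrase is "box" (specifically "noon falcon stone box"), modified by "monsoon".
"noon falcon stone box" → head "box" (specifically "stone box"), modifier "noon falcon".
"noon falcon" → head "falcon", modifier "noon".
"stone box" → head "box", modifier "stone".
So the structure is [monsoon [[noon falcon] [stone box]]].

[monsoon [[noon falcon] [stone box]]]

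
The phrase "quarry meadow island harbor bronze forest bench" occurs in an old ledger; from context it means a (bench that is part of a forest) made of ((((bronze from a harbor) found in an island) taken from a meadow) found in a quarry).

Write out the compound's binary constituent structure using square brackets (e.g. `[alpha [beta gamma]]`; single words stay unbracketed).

The outermost head in the paraphrase is "bench" (specifically "forest bench"), modified by "quarry meadow island harbor bronze".
Inside "quarry meadow island harbor bronze": head "bronze" (specifically "meadow island harbor bronze"), modifier "quarry".
Inside "meadow island harbor bronze": head "bronze" (specifically "island harbor bronze"), modifier "meadow".
Inside "island harbor bronze": head "bronze" (specifically "harbor bronze"), modifier "island".
Inside "harbor bronze": head "bronze", modifier "harbor".
Inside "forest bench": head "bench", modifier "forest".
So the structure is [[quarry [meadow [island [harbor bronze]]]] [forest bench]].

[[quarry [meadow [island [harbor bronze]]]] [forest bench]]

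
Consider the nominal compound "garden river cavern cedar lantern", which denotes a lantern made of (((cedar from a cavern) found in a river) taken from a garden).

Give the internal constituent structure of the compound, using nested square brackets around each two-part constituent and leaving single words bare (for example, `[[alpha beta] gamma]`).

Overall it is a kind of lantern; the modifier is "garden river cavern cedar".
Inside "garden river cavern cedar": head "cedar" (specifically "river cavern cedar"), modifier "garden".
Inside "river cavern cedar": head "cedar" (specifically "cavern cedar"), modifier "river".
Inside "cavern cedar": head "cedar", modifier "cavern".
Putting it together: [[garden [river [cavern cedar]]] lantern].

[[garden [river [cavern cedar]]] lantern]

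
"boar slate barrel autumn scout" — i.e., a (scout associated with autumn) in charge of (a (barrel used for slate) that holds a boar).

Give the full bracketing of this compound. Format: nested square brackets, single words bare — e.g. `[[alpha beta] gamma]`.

[[boar [slate barrel]] [autumn scout]]

The outermost head in the paraphrase is "scout" (specifically "autumn scout"), modified by "boar slate barrel".
Inside "boar slate barrel": head "barrel" (specifically "slate barrel"), modifier "boar".
Inside "slate barrel": head "barrel", modifier "slate".
Inside "autumn scout": head "scout", modifier "autumn".
Putting it together: [[boar [slate barrel]] [autumn scout]].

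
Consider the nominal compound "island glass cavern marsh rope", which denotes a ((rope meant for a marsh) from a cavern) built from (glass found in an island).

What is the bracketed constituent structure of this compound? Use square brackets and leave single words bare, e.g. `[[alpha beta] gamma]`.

At the top level: head "rope" (specifically "cavern marsh rope"); modifier "island glass".
"island glass" → head "glass", modifier "island".
"cavern marsh rope" → head "rope" (specifically "marsh rope"), modifier "cavern".
"marsh rope" → head "rope", modifier "marsh".
Assembled: [[island glass] [cavern [marsh rope]]].

[[island glass] [cavern [marsh rope]]]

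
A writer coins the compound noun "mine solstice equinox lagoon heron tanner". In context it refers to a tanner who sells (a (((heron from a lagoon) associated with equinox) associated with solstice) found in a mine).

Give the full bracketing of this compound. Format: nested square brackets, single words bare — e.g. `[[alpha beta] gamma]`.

[[mine [solstice [equinox [lagoon heron]]]] tanner]

The outermost head in the paraphrase is "tanner", modified by "mine solstice equinox lagoon heron".
"mine solstice equinox lagoon heron" → head "heron" (specifically "solstice equinox lagoon heron"), modifier "mine".
"solstice equinox lagoon heron" → head "heron" (specifically "equinox lagoon heron"), modifier "solstice".
"equinox lagoon heron" → head "heron" (specifically "lagoon heron"), modifier "equinox".
"lagoon heron" → head "heron", modifier "lagoon".
So the structure is [[mine [solstice [equinox [lagoon heron]]]] tanner].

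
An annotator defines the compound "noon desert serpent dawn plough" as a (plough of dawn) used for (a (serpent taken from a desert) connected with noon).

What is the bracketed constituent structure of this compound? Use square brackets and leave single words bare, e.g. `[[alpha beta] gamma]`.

[[noon [desert serpent]] [dawn plough]]

The outermost head in the paraphrase is "plough" (specifically "dawn plough"), modified by "noon desert serpent".
Within "noon desert serpent", the head is "serpent" (specifically "desert serpent") and the modifier is "noon".
Within "desert serpent", the head is "serpent" and the modifier is "desert".
Within "dawn plough", the head is "plough" and the modifier is "dawn".
So the structure is [[noon [desert serpent]] [dawn plough]].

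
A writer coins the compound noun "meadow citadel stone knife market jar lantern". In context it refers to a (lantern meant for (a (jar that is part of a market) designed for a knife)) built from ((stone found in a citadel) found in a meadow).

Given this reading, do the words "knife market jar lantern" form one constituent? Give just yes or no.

The paraphrase groups the words so that "knife market jar lantern" is one unit: it corresponds to a single parenthesized sub-phrase.
The full structure is [[meadow [citadel stone]] [[knife [market jar]] lantern]], in which [knife market jar lantern] is a constituent.

yes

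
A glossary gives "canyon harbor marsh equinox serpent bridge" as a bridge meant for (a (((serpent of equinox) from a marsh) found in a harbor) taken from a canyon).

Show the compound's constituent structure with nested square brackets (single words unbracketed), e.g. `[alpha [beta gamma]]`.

[[canyon [harbor [marsh [equinox serpent]]]] bridge]

At the top level: head "bridge"; modifier "canyon harbor marsh equinox serpent".
"canyon harbor marsh equinox serpent" → head "serpent" (specifically "harbor marsh equinox serpent"), modifier "canyon".
"harbor marsh equinox serpent" → head "serpent" (specifically "marsh equinox serpent"), modifier "harbor".
"marsh equinox serpent" → head "serpent" (specifically "equinox serpent"), modifier "marsh".
"equinox serpent" → head "serpent", modifier "equinox".
So the structure is [[canyon [harbor [marsh [equinox serpent]]]] bridge].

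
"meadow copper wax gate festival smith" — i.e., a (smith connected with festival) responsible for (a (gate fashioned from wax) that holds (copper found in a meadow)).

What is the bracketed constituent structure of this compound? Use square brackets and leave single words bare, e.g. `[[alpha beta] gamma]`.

[[[meadow copper] [wax gate]] [festival smith]]

Overall it is a kind of smith (specifically "festival smith"); the modifier is "meadow copper wax gate".
Within "meadow copper wax gate", the head is "gate" (specifically "wax gate") and the modifier is "meadow copper".
Within "meadow copper", the head is "copper" and the modifier is "meadow".
Within "wax gate", the head is "gate" and the modifier is "wax".
Within "festival smith", the head is "smith" and the modifier is "festival".
Putting it together: [[[meadow copper] [wax gate]] [festival smith]].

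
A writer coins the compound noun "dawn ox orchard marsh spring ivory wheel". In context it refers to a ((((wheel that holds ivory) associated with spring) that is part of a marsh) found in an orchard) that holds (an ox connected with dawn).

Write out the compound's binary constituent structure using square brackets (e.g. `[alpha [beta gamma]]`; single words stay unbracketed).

Whole compound: head "wheel" (specifically "orchard marsh spring ivory wheel"), modifier "dawn ox".
"dawn ox" → head "ox", modifier "dawn".
"orchard marsh spring ivory wheel" → head "wheel" (specifically "marsh spring ivory wheel"), modifier "orchard".
"marsh spring ivory wheel" → head "wheel" (specifically "spring ivory wheel"), modifier "marsh".
"spring ivory wheel" → head "wheel" (specifically "ivory wheel"), modifier "spring".
"ivory wheel" → head "wheel", modifier "ivory".
Assembled: [[dawn ox] [orchard [marsh [spring [ivory wheel]]]]].

[[dawn ox] [orchard [marsh [spring [ivory wheel]]]]]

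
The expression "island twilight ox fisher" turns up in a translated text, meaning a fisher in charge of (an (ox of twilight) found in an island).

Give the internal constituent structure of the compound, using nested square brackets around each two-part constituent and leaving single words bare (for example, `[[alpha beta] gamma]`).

[[island [twilight ox]] fisher]

The outermost head in the paraphrase is "fisher", modified by "island twilight ox".
Inside "island twilight ox": head "ox" (specifically "twilight ox"), modifier "island".
Inside "twilight ox": head "ox", modifier "twilight".
Assembled: [[island [twilight ox]] fisher].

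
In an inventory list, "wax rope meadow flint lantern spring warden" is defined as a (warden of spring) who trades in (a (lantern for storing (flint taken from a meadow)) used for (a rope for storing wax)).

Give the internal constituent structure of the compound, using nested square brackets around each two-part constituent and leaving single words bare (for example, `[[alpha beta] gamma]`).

[[[wax rope] [[meadow flint] lantern]] [spring warden]]

Whole compound: head "warden" (specifically "spring warden"), modifier "wax rope meadow flint lantern".
Within "wax rope meadow flint lantern", the head is "lantern" (specifically "meadow flint lantern") and the modifier is "wax rope".
Within "wax rope", the head is "rope" and the modifier is "wax".
Within "meadow flint lantern", the head is "lantern" and the modifier is "meadow flint".
Within "meadow flint", the head is "flint" and the modifier is "meadow".
Within "spring warden", the head is "warden" and the modifier is "spring".
Assembled: [[[wax rope] [[meadow flint] lantern]] [spring warden]].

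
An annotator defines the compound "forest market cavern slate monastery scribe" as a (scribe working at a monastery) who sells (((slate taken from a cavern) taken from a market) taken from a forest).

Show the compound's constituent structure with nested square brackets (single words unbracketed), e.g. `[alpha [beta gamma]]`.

The outermost head in the paraphrase is "scribe" (specifically "monastery scribe"), modified by "forest market cavern slate".
Within "forest market cavern slate", the head is "slate" (specifically "market cavern slate") and the modifier is "forest".
Within "market cavern slate", the head is "slate" (specifically "cavern slate") and the modifier is "market".
Within "cavern slate", the head is "slate" and the modifier is "cavern".
Within "monastery scribe", the head is "scribe" and the modifier is "monastery".
So the structure is [[forest [market [cavern slate]]] [monastery scribe]].

[[forest [market [cavern slate]]] [monastery scribe]]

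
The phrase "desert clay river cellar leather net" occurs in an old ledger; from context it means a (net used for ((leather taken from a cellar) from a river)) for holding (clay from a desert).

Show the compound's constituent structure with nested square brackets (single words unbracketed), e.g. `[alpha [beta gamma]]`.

[[desert clay] [[river [cellar leather]] net]]

Whole compound: head "net" (specifically "river cellar leather net"), modifier "desert clay".
Inside "desert clay": head "clay", modifier "desert".
Inside "river cellar leather net": head "net", modifier "river cellar leather".
Inside "river cellar leather": head "leather" (specifically "cellar leather"), modifier "river".
Inside "cellar leather": head "leather", modifier "cellar".
So the structure is [[desert clay] [[river [cellar leather]] net]].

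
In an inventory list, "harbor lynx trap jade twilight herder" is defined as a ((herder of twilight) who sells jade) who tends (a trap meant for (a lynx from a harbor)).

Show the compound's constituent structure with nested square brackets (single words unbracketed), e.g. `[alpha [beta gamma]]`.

[[[harbor lynx] trap] [jade [twilight herder]]]

Whole compound: head "herder" (specifically "jade twilight herder"), modifier "harbor lynx trap".
"harbor lynx trap" → head "trap", modifier "harbor lynx".
"harbor lynx" → head "lynx", modifier "harbor".
"jade twilight herder" → head "herder" (specifically "twilight herder"), modifier "jade".
"twilight herder" → head "herder", modifier "twilight".
Assembled: [[[harbor lynx] trap] [jade [twilight herder]]].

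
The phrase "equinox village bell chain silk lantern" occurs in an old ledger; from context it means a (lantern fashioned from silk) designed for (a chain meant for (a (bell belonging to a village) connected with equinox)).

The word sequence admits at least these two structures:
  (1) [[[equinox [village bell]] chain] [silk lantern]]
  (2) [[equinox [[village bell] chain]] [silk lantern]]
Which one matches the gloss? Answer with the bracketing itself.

The paraphrase's head is the "lantern" part ("silk lantern"); its modifier is "equinox village bell chain".
That top-level split, carried through the inner groups, gives [[[equinox [village bell]] chain] [silk lantern]].

[[[equinox [village bell]] chain] [silk lantern]]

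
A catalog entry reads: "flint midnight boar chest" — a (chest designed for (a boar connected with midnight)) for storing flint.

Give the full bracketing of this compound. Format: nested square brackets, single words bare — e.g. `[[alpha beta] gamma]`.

[flint [[midnight boar] chest]]

The outermost head in the paraphrase is "chest" (specifically "midnight boar chest"), modified by "flint".
Inside "midnight boar chest": head "chest", modifier "midnight boar".
Inside "midnight boar": head "boar", modifier "midnight".
Putting it together: [flint [[midnight boar] chest]].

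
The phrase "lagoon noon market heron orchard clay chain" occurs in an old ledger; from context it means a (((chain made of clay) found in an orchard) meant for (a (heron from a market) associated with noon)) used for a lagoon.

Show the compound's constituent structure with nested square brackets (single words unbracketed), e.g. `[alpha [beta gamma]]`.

The outermost head in the paraphrase is "chain" (specifically "noon market heron orchard clay chain"), modified by "lagoon".
Inside "noon market heron orchard clay chain": head "chain" (specifically "orchard clay chain"), modifier "noon market heron".
Inside "noon market heron": head "heron" (specifically "market heron"), modifier "noon".
Inside "market heron": head "heron", modifier "market".
Inside "orchard clay chain": head "chain" (specifically "clay chain"), modifier "orchard".
Inside "clay chain": head "chain", modifier "clay".
Assembled: [lagoon [[noon [market heron]] [orchard [clay chain]]]].

[lagoon [[noon [market heron]] [orchard [clay chain]]]]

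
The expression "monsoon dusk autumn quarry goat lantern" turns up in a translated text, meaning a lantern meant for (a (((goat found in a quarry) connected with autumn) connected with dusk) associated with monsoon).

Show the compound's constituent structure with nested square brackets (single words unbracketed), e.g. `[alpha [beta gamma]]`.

[[monsoon [dusk [autumn [quarry goat]]]] lantern]

The outermost head in the paraphrase is "lantern", modified by "monsoon dusk autumn quarry goat".
"monsoon dusk autumn quarry goat" → head "goat" (specifically "dusk autumn quarry goat"), modifier "monsoon".
"dusk autumn quarry goat" → head "goat" (specifically "autumn quarry goat"), modifier "dusk".
"autumn quarry goat" → head "goat" (specifically "quarry goat"), modifier "autumn".
"quarry goat" → head "goat", modifier "quarry".
Assembled: [[monsoon [dusk [autumn [quarry goat]]]] lantern].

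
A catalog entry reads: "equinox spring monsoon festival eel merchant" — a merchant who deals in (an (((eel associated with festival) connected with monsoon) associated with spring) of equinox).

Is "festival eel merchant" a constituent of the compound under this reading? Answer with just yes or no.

The top-level split is [equinox spring monsoon festival eel] [merchant]; the full structure is [[equinox [spring [monsoon [festival eel]]]] merchant].
"festival eel merchant" straddles a constituent boundary, so it is not a single unit.

no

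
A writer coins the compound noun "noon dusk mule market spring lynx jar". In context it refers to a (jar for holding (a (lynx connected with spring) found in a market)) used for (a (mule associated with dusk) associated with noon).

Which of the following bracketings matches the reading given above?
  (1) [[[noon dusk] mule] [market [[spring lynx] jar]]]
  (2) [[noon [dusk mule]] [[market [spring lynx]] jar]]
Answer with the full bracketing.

The paraphrase's head is the "jar" part ("market spring lynx jar"); its modifier is "noon dusk mule".
That top-level split, carried through the inner groups, gives [[noon [dusk mule]] [[market [spring lynx]] jar]].

[[noon [dusk mule]] [[market [spring lynx]] jar]]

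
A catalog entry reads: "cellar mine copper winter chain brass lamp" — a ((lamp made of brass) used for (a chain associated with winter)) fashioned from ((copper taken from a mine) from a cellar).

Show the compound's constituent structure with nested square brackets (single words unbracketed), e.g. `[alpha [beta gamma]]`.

The outermost head in the paraphrase is "lamp" (specifically "winter chain brass lamp"), modified by "cellar mine copper".
"cellar mine copper" → head "copper" (specifically "mine copper"), modifier "cellar".
"mine copper" → head "copper", modifier "mine".
"winter chain brass lamp" → head "lamp" (specifically "brass lamp"), modifier "winter chain".
"winter chain" → head "chain", modifier "winter".
"brass lamp" → head "lamp", modifier "brass".
Assembled: [[cellar [mine copper]] [[winter chain] [brass lamp]]].

[[cellar [mine copper]] [[winter chain] [brass lamp]]]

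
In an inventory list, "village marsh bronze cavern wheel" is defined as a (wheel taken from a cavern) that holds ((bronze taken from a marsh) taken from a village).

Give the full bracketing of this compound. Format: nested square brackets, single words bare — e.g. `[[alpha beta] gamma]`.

[[village [marsh bronze]] [cavern wheel]]

Whole compound: head "wheel" (specifically "cavern wheel"), modifier "village marsh bronze".
Within "village marsh bronze", the head is "bronze" (specifically "marsh bronze") and the modifier is "village".
Within "marsh bronze", the head is "bronze" and the modifier is "marsh".
Within "cavern wheel", the head is "wheel" and the modifier is "cavern".
So the structure is [[village [marsh bronze]] [cavern wheel]].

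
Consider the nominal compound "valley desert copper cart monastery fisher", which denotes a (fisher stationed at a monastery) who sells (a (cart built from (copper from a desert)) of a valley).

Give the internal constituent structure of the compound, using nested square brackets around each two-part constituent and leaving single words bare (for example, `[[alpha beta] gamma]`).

Whole compound: head "fisher" (specifically "monastery fisher"), modifier "valley desert copper cart".
Inside "valley desert copper cart": head "cart" (specifically "desert copper cart"), modifier "valley".
Inside "desert copper cart": head "cart", modifier "desert copper".
Inside "desert copper": head "copper", modifier "desert".
Inside "monastery fisher": head "fisher", modifier "monastery".
Assembled: [[valley [[desert copper] cart]] [monastery fisher]].

[[valley [[desert copper] cart]] [monastery fisher]]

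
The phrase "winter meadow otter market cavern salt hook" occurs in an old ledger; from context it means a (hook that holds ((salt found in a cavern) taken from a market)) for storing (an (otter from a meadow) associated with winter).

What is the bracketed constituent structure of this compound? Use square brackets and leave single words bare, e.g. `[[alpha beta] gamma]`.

[[winter [meadow otter]] [[market [cavern salt]] hook]]

At the top level: head "hook" (specifically "market cavern salt hook"); modifier "winter meadow otter".
Within "winter meadow otter", the head is "otter" (specifically "meadow otter") and the modifier is "winter".
Within "meadow otter", the head is "otter" and the modifier is "meadow".
Within "market cavern salt hook", the head is "hook" and the modifier is "market cavern salt".
Within "market cavern salt", the head is "salt" (specifically "cavern salt") and the modifier is "market".
Within "cavern salt", the head is "salt" and the modifier is "cavern".
So the structure is [[winter [meadow otter]] [[market [cavern salt]] hook]].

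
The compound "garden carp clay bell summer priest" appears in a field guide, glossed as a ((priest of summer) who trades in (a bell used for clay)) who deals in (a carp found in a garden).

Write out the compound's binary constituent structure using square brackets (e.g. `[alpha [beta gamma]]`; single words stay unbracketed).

[[garden carp] [[clay bell] [summer priest]]]

Overall it is a kind of priest (specifically "clay bell summer priest"); the modifier is "garden carp".
Inside "garden carp": head "carp", modifier "garden".
Inside "clay bell summer priest": head "priest" (specifically "summer priest"), modifier "clay bell".
Inside "clay bell": head "bell", modifier "clay".
Inside "summer priest": head "priest", modifier "summer".
Putting it together: [[garden carp] [[clay bell] [summer priest]]].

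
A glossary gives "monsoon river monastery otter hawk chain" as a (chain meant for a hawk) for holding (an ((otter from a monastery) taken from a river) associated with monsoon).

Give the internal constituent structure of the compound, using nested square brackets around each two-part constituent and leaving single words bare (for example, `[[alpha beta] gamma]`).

[[monsoon [river [monastery otter]]] [hawk chain]]

Overall it is a kind of chain (specifically "hawk chain"); the modifier is "monsoon river monastery otter".
Within "monsoon river monastery otter", the head is "otter" (specifically "river monastery otter") and the modifier is "monsoon".
Within "river monastery otter", the head is "otter" (specifically "monastery otter") and the modifier is "river".
Within "monastery otter", the head is "otter" and the modifier is "monastery".
Within "hawk chain", the head is "chain" and the modifier is "hawk".
Putting it together: [[monsoon [river [monastery otter]]] [hawk chain]].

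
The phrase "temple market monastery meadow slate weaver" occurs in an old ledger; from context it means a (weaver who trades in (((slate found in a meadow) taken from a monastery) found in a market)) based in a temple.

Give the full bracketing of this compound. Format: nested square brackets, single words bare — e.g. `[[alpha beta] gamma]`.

[temple [[market [monastery [meadow slate]]] weaver]]

Whole compound: head "weaver" (specifically "market monastery meadow slate weaver"), modifier "temple".
"market monastery meadow slate weaver" → head "weaver", modifier "market monastery meadow slate".
"market monastery meadow slate" → head "slate" (specifically "monastery meadow slate"), modifier "market".
"monastery meadow slate" → head "slate" (specifically "meadow slate"), modifier "monastery".
"meadow slate" → head "slate", modifier "meadow".
Putting it together: [temple [[market [monastery [meadow slate]]] weaver]].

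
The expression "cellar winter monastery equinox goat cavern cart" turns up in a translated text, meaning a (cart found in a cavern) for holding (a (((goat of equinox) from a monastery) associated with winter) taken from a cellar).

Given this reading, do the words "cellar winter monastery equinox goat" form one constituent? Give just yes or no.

The paraphrase groups the words so that "cellar winter monastery equinox goat" is one unit: it corresponds to a single parenthesized sub-phrase.
The full structure is [[cellar [winter [monastery [equinox goat]]]] [cavern cart]], in which [cellar winter monastery equinox goat] is a constituent.

yes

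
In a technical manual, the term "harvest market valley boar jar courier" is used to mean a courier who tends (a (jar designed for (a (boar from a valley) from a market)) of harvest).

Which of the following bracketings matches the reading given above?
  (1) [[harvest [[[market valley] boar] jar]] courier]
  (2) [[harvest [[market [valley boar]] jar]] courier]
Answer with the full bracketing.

The paraphrase's head is the "courier" part ("courier"); its modifier is "harvest market valley boar jar".
That top-level split, carried through the inner groups, gives [[harvest [[market [valley boar]] jar]] courier].

[[harvest [[market [valley boar]] jar]] courier]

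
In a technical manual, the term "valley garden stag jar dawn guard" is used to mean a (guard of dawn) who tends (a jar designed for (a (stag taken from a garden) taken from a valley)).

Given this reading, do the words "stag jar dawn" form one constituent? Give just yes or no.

The top-level split is [valley garden stag jar] [dawn guard]; the full structure is [[[valley [garden stag]] jar] [dawn guard]].
"stag jar dawn" straddles a constituent boundary, so it is not a single unit.

no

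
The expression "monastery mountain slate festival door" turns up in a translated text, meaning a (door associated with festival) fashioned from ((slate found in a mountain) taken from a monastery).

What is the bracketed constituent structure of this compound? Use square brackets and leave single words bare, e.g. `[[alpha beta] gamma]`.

The outermost head in the paraphrase is "door" (specifically "festival door"), modified by "monastery mountain slate".
"monastery mountain slate" → head "slate" (specifically "mountain slate"), modifier "monastery".
"mountain slate" → head "slate", modifier "mountain".
"festival door" → head "door", modifier "festival".
Assembled: [[monastery [mountain slate]] [festival door]].

[[monastery [mountain slate]] [festival door]]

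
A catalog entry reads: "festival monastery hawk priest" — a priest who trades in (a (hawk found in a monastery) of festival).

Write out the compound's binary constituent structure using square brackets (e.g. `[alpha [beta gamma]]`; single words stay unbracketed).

Whole compound: head "priest", modifier "festival monastery hawk".
Inside "festival monastery hawk": head "hawk" (specifically "monastery hawk"), modifier "festival".
Inside "monastery hawk": head "hawk", modifier "monastery".
So the structure is [[festival [monastery hawk]] priest].

[[festival [monastery hawk]] priest]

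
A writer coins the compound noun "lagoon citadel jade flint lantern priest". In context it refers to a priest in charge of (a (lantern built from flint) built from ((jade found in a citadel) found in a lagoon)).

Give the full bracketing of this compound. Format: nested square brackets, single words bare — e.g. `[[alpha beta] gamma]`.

[[[lagoon [citadel jade]] [flint lantern]] priest]

The outermost head in the paraphrase is "priest", modified by "lagoon citadel jade flint lantern".
Within "lagoon citadel jade flint lantern", the head is "lantern" (specifically "flint lantern") and the modifier is "lagoon citadel jade".
Within "lagoon citadel jade", the head is "jade" (specifically "citadel jade") and the modifier is "lagoon".
Within "citadel jade", the head is "jade" and the modifier is "citadel".
Within "flint lantern", the head is "lantern" and the modifier is "flint".
Assembled: [[[lagoon [citadel jade]] [flint lantern]] priest].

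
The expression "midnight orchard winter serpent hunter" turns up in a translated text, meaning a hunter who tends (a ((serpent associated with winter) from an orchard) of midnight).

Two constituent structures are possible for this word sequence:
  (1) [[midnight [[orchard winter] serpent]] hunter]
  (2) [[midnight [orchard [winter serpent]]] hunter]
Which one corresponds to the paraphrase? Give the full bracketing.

The paraphrase's head is the "hunter" part ("hunter"); its modifier is "midnight orchard winter serpent".
That top-level split, carried through the inner groups, gives [[midnight [orchard [winter serpent]]] hunter].

[[midnight [orchard [winter serpent]]] hunter]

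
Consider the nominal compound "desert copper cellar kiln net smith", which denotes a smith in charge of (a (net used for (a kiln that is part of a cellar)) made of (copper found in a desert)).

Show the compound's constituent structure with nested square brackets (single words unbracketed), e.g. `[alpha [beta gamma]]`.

[[[desert copper] [[cellar kiln] net]] smith]

Whole compound: head "smith", modifier "desert copper cellar kiln net".
Within "desert copper cellar kiln net", the head is "net" (specifically "cellar kiln net") and the modifier is "desert copper".
Within "desert copper", the head is "copper" and the modifier is "desert".
Within "cellar kiln net", the head is "net" and the modifier is "cellar kiln".
Within "cellar kiln", the head is "kiln" and the modifier is "cellar".
So the structure is [[[desert copper] [[cellar kiln] net]] smith].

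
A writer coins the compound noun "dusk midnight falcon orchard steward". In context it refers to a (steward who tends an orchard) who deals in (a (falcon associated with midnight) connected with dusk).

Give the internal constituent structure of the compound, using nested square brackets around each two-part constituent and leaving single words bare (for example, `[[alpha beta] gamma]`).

The outermost head in the paraphrase is "steward" (specifically "orchard steward"), modified by "dusk midnight falcon".
Within "dusk midnight falcon", the head is "falcon" (specifically "midnight falcon") and the modifier is "dusk".
Within "midnight falcon", the head is "falcon" and the modifier is "midnight".
Within "orchard steward", the head is "steward" and the modifier is "orchard".
Assembled: [[dusk [midnight falcon]] [orchard steward]].

[[dusk [midnight falcon]] [orchard steward]]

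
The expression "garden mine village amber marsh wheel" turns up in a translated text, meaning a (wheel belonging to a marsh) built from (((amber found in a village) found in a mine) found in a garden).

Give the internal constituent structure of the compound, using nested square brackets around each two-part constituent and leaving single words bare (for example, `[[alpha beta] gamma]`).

Whole compound: head "wheel" (specifically "marsh wheel"), modifier "garden mine village amber".
Inside "garden mine village amber": head "amber" (specifically "mine village amber"), modifier "garden".
Inside "mine village amber": head "amber" (specifically "village amber"), modifier "mine".
Inside "village amber": head "amber", modifier "village".
Inside "marsh wheel": head "wheel", modifier "marsh".
Putting it together: [[garden [mine [village amber]]] [marsh wheel]].

[[garden [mine [village amber]]] [marsh wheel]]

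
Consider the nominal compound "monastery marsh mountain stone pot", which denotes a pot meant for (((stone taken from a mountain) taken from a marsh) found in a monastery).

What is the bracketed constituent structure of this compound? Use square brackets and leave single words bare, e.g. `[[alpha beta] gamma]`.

The outermost head in the paraphrase is "pot", modified by "monastery marsh mountain stone".
Inside "monastery marsh mountain stone": head "stone" (specifically "marsh mountain stone"), modifier "monastery".
Inside "marsh mountain stone": head "stone" (specifically "mountain stone"), modifier "marsh".
Inside "mountain stone": head "stone", modifier "mountain".
Assembled: [[monastery [marsh [mountain stone]]] pot].

[[monastery [marsh [mountain stone]]] pot]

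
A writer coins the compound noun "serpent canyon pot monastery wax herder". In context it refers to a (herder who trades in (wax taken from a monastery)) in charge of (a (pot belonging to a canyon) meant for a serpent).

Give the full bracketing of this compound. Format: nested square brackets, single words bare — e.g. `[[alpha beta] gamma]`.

At the top level: head "herder" (specifically "monastery wax herder"); modifier "serpent canyon pot".
"serpent canyon pot" → head "pot" (specifically "canyon pot"), modifier "serpent".
"canyon pot" → head "pot", modifier "canyon".
"monastery wax herder" → head "herder", modifier "monastery wax".
"monastery wax" → head "wax", modifier "monastery".
Assembled: [[serpent [canyon pot]] [[monastery wax] herder]].

[[serpent [canyon pot]] [[monastery wax] herder]]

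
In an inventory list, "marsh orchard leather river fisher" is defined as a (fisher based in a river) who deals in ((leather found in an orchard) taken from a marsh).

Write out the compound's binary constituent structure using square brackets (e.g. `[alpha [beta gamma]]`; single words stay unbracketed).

[[marsh [orchard leather]] [river fisher]]

Overall it is a kind of fisher (specifically "river fisher"); the modifier is "marsh orchard leather".
Inside "marsh orchard leather": head "leather" (specifically "orchard leather"), modifier "marsh".
Inside "orchard leather": head "leather", modifier "orchard".
Inside "river fisher": head "fisher", modifier "river".
Putting it together: [[marsh [orchard leather]] [river fisher]].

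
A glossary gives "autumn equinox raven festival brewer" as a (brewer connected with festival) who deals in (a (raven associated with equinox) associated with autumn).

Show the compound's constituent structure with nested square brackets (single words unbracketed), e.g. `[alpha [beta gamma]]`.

[[autumn [equinox raven]] [festival brewer]]

Whole compound: head "brewer" (specifically "festival brewer"), modifier "autumn equinox raven".
Inside "autumn equinox raven": head "raven" (specifically "equinox raven"), modifier "autumn".
Inside "equinox raven": head "raven", modifier "equinox".
Inside "festival brewer": head "brewer", modifier "festival".
Assembled: [[autumn [equinox raven]] [festival brewer]].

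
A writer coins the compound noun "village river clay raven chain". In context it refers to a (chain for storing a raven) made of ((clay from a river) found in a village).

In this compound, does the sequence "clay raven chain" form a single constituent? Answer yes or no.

no

The top-level split is [village river clay] [raven chain]; the full structure is [[village [river clay]] [raven chain]].
"clay raven chain" straddles a constituent boundary, so it is not a single unit.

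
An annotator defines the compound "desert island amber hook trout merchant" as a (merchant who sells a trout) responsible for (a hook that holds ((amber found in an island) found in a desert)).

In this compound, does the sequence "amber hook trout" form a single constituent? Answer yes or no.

no

The top-level split is [desert island amber hook] [trout merchant]; the full structure is [[[desert [island amber]] hook] [trout merchant]].
"amber hook trout" straddles a constituent boundary, so it is not a single unit.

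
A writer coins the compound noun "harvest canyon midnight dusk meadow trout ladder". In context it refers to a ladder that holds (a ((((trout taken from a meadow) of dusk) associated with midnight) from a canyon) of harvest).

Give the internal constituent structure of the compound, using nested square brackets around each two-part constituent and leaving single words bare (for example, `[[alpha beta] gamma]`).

[[harvest [canyon [midnight [dusk [meadow trout]]]]] ladder]

The outermost head in the paraphrase is "ladder", modified by "harvest canyon midnight dusk meadow trout".
Within "harvest canyon midnight dusk meadow trout", the head is "trout" (specifically "canyon midnight dusk meadow trout") and the modifier is "harvest".
Within "canyon midnight dusk meadow trout", the head is "trout" (specifically "midnight dusk meadow trout") and the modifier is "canyon".
Within "midnight dusk meadow trout", the head is "trout" (specifically "dusk meadow trout") and the modifier is "midnight".
Within "dusk meadow trout", the head is "trout" (specifically "meadow trout") and the modifier is "dusk".
Within "meadow trout", the head is "trout" and the modifier is "meadow".
Assembled: [[harvest [canyon [midnight [dusk [meadow trout]]]]] ladder].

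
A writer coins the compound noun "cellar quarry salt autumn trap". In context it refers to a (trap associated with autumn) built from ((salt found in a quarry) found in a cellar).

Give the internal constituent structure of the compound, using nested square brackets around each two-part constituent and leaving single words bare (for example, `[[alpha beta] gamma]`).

At the top level: head "trap" (specifically "autumn trap"); modifier "cellar quarry salt".
Within "cellar quarry salt", the head is "salt" (specifically "quarry salt") and the modifier is "cellar".
Within "quarry salt", the head is "salt" and the modifier is "quarry".
Within "autumn trap", the head is "trap" and the modifier is "autumn".
Putting it together: [[cellar [quarry salt]] [autumn trap]].

[[cellar [quarry salt]] [autumn trap]]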